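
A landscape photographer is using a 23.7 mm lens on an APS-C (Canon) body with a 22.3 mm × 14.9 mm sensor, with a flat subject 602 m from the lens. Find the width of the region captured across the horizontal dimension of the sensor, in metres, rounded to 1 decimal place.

dₒ: 602 m = 602000 mm.
Similar triangles through the lens centre give W/dₒ = w/dᵢ; with 1/f = 1/dₒ + 1/dᵢ this gives W = w·(dₒ − f)/f.
W = 22.3 mm × (602000 − 23.7) / 23.7 = 22.3 × 25399.8439 ≈ 566416.519 mm = 566.417 m.

566.4 m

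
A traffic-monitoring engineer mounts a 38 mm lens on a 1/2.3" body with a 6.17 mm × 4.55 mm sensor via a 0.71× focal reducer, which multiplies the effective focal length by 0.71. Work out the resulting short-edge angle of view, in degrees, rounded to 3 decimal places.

Effective focal length f = 38 × 0.71 = 26.98 mm.
α = 2·arctan(4.55 / (2 × 26.98)) = 2·arctan(0.08432) ≈ 9.6398°.

9.640°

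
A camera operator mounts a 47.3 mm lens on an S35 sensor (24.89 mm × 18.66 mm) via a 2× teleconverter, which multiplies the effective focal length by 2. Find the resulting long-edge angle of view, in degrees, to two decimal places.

Effective focal length f = 47.3 × 2 = 94.6 mm.
α = 2·arctan(24.89 / (2 × 94.6)) = 2·arctan(0.13155) ≈ 14.9889°.

14.99°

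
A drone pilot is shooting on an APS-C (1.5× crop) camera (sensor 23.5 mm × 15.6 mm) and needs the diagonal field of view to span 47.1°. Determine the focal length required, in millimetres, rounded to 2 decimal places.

32.36 mm

Sensor diagonal = √(23.5² + 15.6²) = √795.6100 ≈ 28.2066 mm.
From α = 2·arctan(d/2f) we get f = d / (2·tan(α/2)).
With d = 28.2066 mm and α/2 = 23.55°, tan(α/2) ≈ 0.43585, so f ≈ 28.2066 / 0.87170 ≈ 32.3581 mm.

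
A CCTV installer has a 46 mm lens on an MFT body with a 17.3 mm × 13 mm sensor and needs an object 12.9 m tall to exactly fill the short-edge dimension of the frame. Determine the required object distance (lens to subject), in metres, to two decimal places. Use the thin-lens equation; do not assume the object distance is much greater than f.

W: 12.9 m = 12900 mm.
Magnification m = h/W = dᵢ/dₒ; combined with 1/f = 1/dₒ + 1/dᵢ this gives dₒ = f·(1 + W/h).
dₒ = 46 mm × (1 + 12900/13) = 46 × 993.3077 ≈ 45692.154 mm = 45.6922 m.

45.69 m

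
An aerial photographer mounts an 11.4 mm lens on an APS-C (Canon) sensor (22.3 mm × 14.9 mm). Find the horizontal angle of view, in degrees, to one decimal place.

Angle of view α = 2·arctan(w/2f) with w = 22.3 mm and f = 11.4 mm.
w/2f = 0.97807; arctan(0.97807) ≈ 44.3648°, so α ≈ 88.7296°.

88.7°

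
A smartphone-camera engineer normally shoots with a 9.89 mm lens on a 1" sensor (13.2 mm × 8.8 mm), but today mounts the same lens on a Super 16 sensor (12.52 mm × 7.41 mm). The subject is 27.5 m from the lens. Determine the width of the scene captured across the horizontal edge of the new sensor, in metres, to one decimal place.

34.8 m

The focal length stays 9.89 mm; the relevant sensor dimension is now w = 12.52 mm. Object distance dₒ = 27.5 m = 27500 mm.
Thin-lens field width W = w·(dₒ − f)/f = 12.52 × (27500 − 9.89)/9.89 ≈ 34800.422 mm = 34.8004 m.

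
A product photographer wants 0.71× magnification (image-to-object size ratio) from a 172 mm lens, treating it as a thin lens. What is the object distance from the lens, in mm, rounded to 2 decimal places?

With m = dᵢ/dₒ and 1/f = 1/dₒ + 1/dᵢ, substituting dᵢ = m·dₒ gives 1/f = (1 + 1/m)/dₒ, hence dₒ = f·(1 + 1/m).
dₒ = 172 × (1 + 1/0.71) = 172 × 2.40845 ≈ 414.254 mm.

414.25 mm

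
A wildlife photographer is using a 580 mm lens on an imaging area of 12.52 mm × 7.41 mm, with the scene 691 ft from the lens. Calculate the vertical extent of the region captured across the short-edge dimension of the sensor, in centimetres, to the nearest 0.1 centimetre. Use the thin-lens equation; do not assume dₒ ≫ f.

268.3 cm

dₒ: 691 ft × 304.8 mm/ft = 210616.79 mm.
Similar triangles through the lens centre give W/dₒ = h/dᵢ; with 1/f = 1/dₒ + 1/dᵢ this gives W = h·(dₒ − f)/f.
W = 7.41 mm × (210617 − 580) / 580 = 7.41 × 362.1324 ≈ 2683.401 mm = 268.34 cm.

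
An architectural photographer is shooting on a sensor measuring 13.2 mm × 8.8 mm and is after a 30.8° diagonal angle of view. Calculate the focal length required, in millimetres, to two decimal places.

28.80 mm

Sensor diagonal = √(13.2² + 8.8²) = √251.6800 ≈ 15.8644 mm.
From α = 2·arctan(d/2f) we get f = d / (2·tan(α/2)).
With d = 15.8644 mm and α/2 = 15.4°, tan(α/2) ≈ 0.27545, so f ≈ 15.8644 / 0.55089 ≈ 28.7977 mm.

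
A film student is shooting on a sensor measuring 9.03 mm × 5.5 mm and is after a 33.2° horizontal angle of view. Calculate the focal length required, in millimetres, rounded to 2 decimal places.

15.15 mm

From α = 2·arctan(w/2f) we get f = w / (2·tan(α/2)).
With w = 9.03 mm and α/2 = 16.6°, tan(α/2) ≈ 0.29811, so f ≈ 9.03 / 0.59623 ≈ 15.1453 mm.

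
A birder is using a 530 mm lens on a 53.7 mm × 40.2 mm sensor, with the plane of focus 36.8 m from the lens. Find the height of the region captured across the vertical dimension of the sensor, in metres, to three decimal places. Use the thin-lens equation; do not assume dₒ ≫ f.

dₒ: 36.8 m = 36800 mm.
Similar triangles through the lens centre give W/dₒ = h/dᵢ; with 1/f = 1/dₒ + 1/dᵢ this gives W = h·(dₒ − f)/f.
W = 40.2 mm × (36800 − 530) / 530 = 40.2 × 68.4340 ≈ 2751.045 mm = 2.75105 m.

2.751 m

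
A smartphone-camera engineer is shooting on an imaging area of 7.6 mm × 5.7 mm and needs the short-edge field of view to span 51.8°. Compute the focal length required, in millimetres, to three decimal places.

5.869 mm

From α = 2·arctan(h/2f) we get f = h / (2·tan(α/2)).
With h = 5.7 mm and α/2 = 25.9°, tan(α/2) ≈ 0.48557, so f ≈ 5.7 / 0.97115 ≈ 5.8693 mm.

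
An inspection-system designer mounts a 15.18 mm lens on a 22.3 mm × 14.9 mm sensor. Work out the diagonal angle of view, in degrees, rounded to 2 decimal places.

Sensor diagonal = √(22.3² + 14.9²) = √719.3000 ≈ 26.8198 mm.
Angle of view α = 2·arctan(d/2f) with d = 26.8198 mm and f = 15.18 mm.
d/2f = 0.88339; arctan(0.88339) ≈ 41.4571°, so α ≈ 82.9142°.

82.91°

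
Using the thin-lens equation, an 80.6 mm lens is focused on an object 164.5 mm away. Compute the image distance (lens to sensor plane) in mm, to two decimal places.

1/dᵢ = 1/f − 1/dₒ = 1/80.6 − 1/164.5 = 0.0063279 mm⁻¹.
dᵢ = 1/0.0063279 ≈ 158.0298 mm.

158.03 mm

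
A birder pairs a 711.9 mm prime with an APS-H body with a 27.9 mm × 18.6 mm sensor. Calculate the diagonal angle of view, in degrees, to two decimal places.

Sensor diagonal = √(27.9² + 18.6²) = √1124.3700 ≈ 33.5316 mm.
Angle of view α = 2·arctan(d/2f) with d = 33.5316 mm and f = 711.9 mm.
d/2f = 0.02355; arctan(0.02355) ≈ 1.3491°, so α ≈ 2.6982°.

2.70°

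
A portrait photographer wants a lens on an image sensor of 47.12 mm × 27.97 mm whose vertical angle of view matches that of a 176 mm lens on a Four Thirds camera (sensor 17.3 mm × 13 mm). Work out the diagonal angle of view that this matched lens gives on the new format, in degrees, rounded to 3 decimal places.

Equal vertical AOV ⇒ f₂ = f₁ · 27.97/13 = 176 × 2.15154 ≈ 378.6708 mm.
Sensor diagonal = √(47.12² + 27.97²) = √3002.6153 ≈ 54.7961 mm.
Diagonal AOV on the new format = 2·arctan(54.7961 / (2 × 378.6708)) = 2·arctan(0.07235) ≈ 8.2766°.

8.277°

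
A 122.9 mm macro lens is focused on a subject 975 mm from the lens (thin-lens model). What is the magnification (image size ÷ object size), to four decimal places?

0.1442×

Thin lens: 1/f = 1/dₒ + 1/dᵢ → 1/dᵢ = 1/122.9 − 1/975 = 0.0071111 mm⁻¹, so dᵢ ≈ 140.6261 mm.
Magnification m = dᵢ/dₒ = 140.6261/975 ≈ 0.14423.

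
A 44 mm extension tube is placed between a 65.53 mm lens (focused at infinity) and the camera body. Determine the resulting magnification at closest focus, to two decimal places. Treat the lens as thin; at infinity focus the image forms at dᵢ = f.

0.67×

The tube moves the image plane from f to f + e, so dᵢ = 65.53 + 44 = 109.53 mm. Focus is achieved when 1/f = 1/dₒ + 1/dᵢ, giving dₒ = 1/(1/f − 1/(f+e)).
Magnification m = dᵢ/dₒ = (f+e)·(1/f − 1/(f+e)) = e/f = 44/65.53 ≈ 0.6714.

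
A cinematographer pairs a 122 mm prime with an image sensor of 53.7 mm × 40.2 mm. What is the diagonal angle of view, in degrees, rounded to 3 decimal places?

Sensor diagonal = √(53.7² + 40.2²) = √4499.7300 ≈ 67.0800 mm.
Angle of view α = 2·arctan(d/2f) with d = 67.0800 mm and f = 122 mm.
d/2f = 0.27492; arctan(0.27492) ≈ 15.3719°, so α ≈ 30.7438°.

30.744°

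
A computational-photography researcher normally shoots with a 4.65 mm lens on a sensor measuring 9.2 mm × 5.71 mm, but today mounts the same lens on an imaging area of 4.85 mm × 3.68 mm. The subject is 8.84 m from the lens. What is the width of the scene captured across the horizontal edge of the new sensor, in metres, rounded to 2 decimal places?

9.22 m

The focal length stays 4.65 mm; the relevant sensor dimension is now w = 4.85 mm. Object distance dₒ = 8.84 m = 8840 mm.
Thin-lens field width W = w·(dₒ − f)/f = 4.85 × (8840 − 4.65)/4.65 ≈ 9215.365 mm = 9.21537 m.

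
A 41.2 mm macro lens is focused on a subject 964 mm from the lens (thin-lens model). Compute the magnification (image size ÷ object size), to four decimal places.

0.0446×

Thin lens: 1/f = 1/dₒ + 1/dᵢ → 1/dᵢ = 1/41.2 − 1/964 = 0.0232345 mm⁻¹, so dᵢ ≈ 43.0394 mm.
Magnification m = dᵢ/dₒ = 43.0394/964 ≈ 0.04465.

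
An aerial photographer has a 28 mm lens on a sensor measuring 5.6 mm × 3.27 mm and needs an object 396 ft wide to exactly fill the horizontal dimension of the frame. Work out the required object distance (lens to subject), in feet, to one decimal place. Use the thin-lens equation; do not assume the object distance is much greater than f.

1980.1 ft

W: 396 ft × 304.8 mm/ft = 120700.80 mm.
Magnification m = w/W = dᵢ/dₒ; combined with 1/f = 1/dₒ + 1/dᵢ this gives dₒ = f·(1 + W/w).
dₒ = 28 mm × (1 + 120701/5.6) = 28 × 21554.7136 ≈ 603531.981 mm = 603531.981/304.8 ft = 1980.09 ft.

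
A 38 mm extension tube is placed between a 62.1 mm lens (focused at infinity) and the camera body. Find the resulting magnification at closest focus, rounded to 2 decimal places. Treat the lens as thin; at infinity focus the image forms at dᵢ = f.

0.61×

The tube moves the image plane from f to f + e, so dᵢ = 62.1 + 38 = 100.1 mm. Focus is achieved when 1/f = 1/dₒ + 1/dᵢ, giving dₒ = 1/(1/f − 1/(f+e)).
Magnification m = dᵢ/dₒ = (f+e)·(1/f − 1/(f+e)) = e/f = 38/62.1 ≈ 0.6119.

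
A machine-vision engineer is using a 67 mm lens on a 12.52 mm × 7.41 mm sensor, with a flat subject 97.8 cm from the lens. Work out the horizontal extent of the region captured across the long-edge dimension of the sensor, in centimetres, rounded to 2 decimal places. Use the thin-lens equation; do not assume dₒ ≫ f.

dₒ: 97.8 cm = 978 mm.
Similar triangles through the lens centre give W/dₒ = w/dᵢ; with 1/f = 1/dₒ + 1/dᵢ this gives W = w·(dₒ − f)/f.
W = 12.52 mm × (978 − 67) / 67 = 12.52 × 13.5970 ≈ 170.235 mm = 17.0235 cm.

17.02 cm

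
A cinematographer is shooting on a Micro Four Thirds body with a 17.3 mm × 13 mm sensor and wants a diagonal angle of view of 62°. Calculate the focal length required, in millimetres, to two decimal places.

Sensor diagonal = √(17.3² + 13²) = √468.2900 ≈ 21.6400 mm.
From α = 2·arctan(d/2f) we get f = d / (2·tan(α/2)).
With d = 21.6400 mm and α/2 = 31°, tan(α/2) ≈ 0.60086, so f ≈ 21.6400 / 1.20172 ≈ 18.0075 mm.

18.01 mm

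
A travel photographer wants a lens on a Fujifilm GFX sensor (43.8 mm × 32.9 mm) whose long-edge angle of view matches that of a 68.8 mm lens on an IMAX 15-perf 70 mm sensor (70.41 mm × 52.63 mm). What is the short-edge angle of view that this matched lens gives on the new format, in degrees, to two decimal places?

42.05°

Equal long-edge AOV ⇒ f₂ = f₁ · 43.8/70.41 = 68.8 × 0.62207 ≈ 42.7985 mm.
Short-edge AOV on the new format = 2·arctan(32.9 / (2 × 42.7985)) = 2·arctan(0.38436) ≈ 42.0495°.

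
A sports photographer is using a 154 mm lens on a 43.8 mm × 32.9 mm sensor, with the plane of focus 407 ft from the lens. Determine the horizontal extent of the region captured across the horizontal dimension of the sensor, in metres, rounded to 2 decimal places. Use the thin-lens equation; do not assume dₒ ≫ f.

35.24 m

dₒ: 407 ft × 304.8 mm/ft = 124053.60 mm.
Similar triangles through the lens centre give W/dₒ = w/dᵢ; with 1/f = 1/dₒ + 1/dᵢ this gives W = w·(dₒ − f)/f.
W = 43.8 mm × (124054 − 154) / 154 = 43.8 × 804.5428 ≈ 35238.976 mm = 35.239 m.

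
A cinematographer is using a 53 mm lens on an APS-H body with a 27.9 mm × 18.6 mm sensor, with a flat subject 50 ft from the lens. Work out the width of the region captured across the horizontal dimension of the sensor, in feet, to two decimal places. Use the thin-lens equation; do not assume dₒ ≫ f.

26.23 ft

dₒ: 50 ft × 304.8 mm/ft = 15240.00 mm.
Similar triangles through the lens centre give W/dₒ = w/dᵢ; with 1/f = 1/dₒ + 1/dᵢ this gives W = w·(dₒ − f)/f.
W = 27.9 mm × (15240 − 53) / 53 = 27.9 × 286.5472 ≈ 7994.666 mm = 7994.666/304.8 ft = 26.2292 ft.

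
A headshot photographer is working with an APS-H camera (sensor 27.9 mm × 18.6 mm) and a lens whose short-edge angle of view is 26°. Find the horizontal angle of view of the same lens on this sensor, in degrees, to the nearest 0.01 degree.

From the short-edge AOV: f = 18.6 / (2·tan(13°)) = 18.6 / 0.46174 ≈ 40.2827 mm.
Horizontal AOV = 2·arctan(27.9 / (2 × 40.2827)) = 2·arctan(0.34630) ≈ 38.2022°.

38.20°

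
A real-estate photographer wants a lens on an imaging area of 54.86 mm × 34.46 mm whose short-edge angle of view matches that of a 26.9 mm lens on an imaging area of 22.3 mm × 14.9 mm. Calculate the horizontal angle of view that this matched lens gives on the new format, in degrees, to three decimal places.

Equal short-edge AOV ⇒ f₂ = f₁ · 34.46/14.9 = 26.9 × 2.31275 ≈ 62.2130 mm.
Horizontal AOV on the new format = 2·arctan(54.86 / (2 × 62.2130)) = 2·arctan(0.44090) ≈ 47.5858°.

47.586°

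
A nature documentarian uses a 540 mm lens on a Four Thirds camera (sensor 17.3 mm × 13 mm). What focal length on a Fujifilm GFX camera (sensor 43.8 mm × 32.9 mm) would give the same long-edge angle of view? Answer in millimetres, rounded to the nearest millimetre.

Equal angle of view means equal width/f ratio, so f₂ = f₁ · (width₂/width₁) = 540 × 43.8/17.3.
f₂ = 540 × 2.53179 ≈ 1367.168 mm.

1367 mm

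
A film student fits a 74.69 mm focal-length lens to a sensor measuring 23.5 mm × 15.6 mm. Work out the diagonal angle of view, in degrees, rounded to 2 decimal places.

21.39°

Sensor diagonal = √(23.5² + 15.6²) = √795.6100 ≈ 28.2066 mm.
Angle of view α = 2·arctan(d/2f) with d = 28.2066 mm and f = 74.69 mm.
d/2f = 0.18882; arctan(0.18882) ≈ 10.6929°, so α ≈ 21.3859°.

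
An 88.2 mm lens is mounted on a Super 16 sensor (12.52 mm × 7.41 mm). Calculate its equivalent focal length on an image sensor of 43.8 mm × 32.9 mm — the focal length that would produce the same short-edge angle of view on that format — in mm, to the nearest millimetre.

392 mm

Equal angle of view means equal height/f ratio, so f₂ = f₁ · (height₂/height₁) = 88.2 × 32.9/7.41.
f₂ = 88.2 × 4.43995 ≈ 391.603 mm.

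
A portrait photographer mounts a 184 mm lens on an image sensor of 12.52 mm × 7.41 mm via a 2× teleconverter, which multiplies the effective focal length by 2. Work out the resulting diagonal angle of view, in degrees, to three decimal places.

2.265°

Effective focal length f = 184 × 2 = 368 mm.
Sensor diagonal = √(12.52² + 7.41²) = √211.6585 ≈ 14.5485 mm.
α = 2·arctan(14.548 / (2 × 368)) = 2·arctan(0.01977) ≈ 2.2648°.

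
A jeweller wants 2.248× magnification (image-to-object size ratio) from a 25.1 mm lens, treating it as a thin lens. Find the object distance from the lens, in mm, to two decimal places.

With m = dᵢ/dₒ and 1/f = 1/dₒ + 1/dᵢ, substituting dᵢ = m·dₒ gives 1/f = (1 + 1/m)/dₒ, hence dₒ = f·(1 + 1/m).
dₒ = 25.1 × (1 + 1/2.248) = 25.1 × 1.44484 ≈ 36.265 mm.

36.27 mm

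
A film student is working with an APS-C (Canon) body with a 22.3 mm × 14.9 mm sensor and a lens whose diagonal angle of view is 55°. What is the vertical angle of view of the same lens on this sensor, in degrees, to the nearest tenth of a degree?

32.3°

Sensor diagonal = √(22.3² + 14.9²) = √719.3000 ≈ 26.8198 mm.
From the diagonal AOV: f = 26.8198 / (2·tan(27.5°)) = 26.8198 / 1.04113 ≈ 25.7601 mm.
Vertical AOV = 2·arctan(14.9 / (2 × 25.7601)) = 2·arctan(0.28921) ≈ 32.2604°.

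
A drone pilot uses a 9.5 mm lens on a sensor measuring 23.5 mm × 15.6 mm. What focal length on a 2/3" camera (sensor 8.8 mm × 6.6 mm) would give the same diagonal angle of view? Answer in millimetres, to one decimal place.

3.7 mm

Sensor diagonal = √(23.5² + 15.6²) = √795.6100 ≈ 28.2066 mm.
Sensor diagonal = √(8.8² + 6.6²) = √121.0000 ≈ 11.0000 mm.
Equal angle of view means equal diagonal/f ratio, so f₂ = f₁ · (diagonal₂/diagonal₁) = 9.5 × 11.0000/28.2066.
f₂ = 9.5 × 0.38998 ≈ 3.705 mm.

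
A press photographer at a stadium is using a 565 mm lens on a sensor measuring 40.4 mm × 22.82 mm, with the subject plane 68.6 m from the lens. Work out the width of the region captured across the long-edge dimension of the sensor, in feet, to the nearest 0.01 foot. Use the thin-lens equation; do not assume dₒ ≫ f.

dₒ: 68.6 m = 68600 mm.
Similar triangles through the lens centre give W/dₒ = w/dᵢ; with 1/f = 1/dₒ + 1/dᵢ this gives W = w·(dₒ − f)/f.
W = 40.4 mm × (68600 − 565) / 565 = 40.4 × 120.4159 ≈ 4864.804 mm = 4864.804/304.8 ft = 15.9606 ft.

15.96 ft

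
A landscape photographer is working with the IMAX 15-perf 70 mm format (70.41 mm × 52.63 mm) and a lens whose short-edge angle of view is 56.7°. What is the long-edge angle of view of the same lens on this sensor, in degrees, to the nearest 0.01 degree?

From the short-edge AOV: f = 52.63 / (2·tan(28.35°)) = 52.63 / 1.07914 ≈ 48.7703 mm.
Long-edge AOV = 2·arctan(70.41 / (2 × 48.7703)) = 2·arctan(0.72185) ≈ 71.6476°.

71.65°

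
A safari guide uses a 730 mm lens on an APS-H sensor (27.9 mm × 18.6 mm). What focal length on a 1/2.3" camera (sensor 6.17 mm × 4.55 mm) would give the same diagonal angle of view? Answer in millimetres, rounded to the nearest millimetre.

167 mm

Sensor diagonal = √(27.9² + 18.6²) = √1124.3700 ≈ 33.5316 mm.
Sensor diagonal = √(6.17² + 4.55²) = √58.7714 ≈ 7.6663 mm.
Equal angle of view means equal diagonal/f ratio, so f₂ = f₁ · (diagonal₂/diagonal₁) = 730 × 7.6663/33.5316.
f₂ = 730 × 0.22863 ≈ 166.898 mm.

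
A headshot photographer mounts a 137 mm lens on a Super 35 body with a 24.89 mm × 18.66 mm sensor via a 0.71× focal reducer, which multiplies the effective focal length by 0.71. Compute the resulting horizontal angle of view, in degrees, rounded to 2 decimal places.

Effective focal length f = 137 × 0.71 = 97.27 mm.
α = 2·arctan(24.89 / (2 × 97.27)) = 2·arctan(0.12794) ≈ 14.5819°.

14.58°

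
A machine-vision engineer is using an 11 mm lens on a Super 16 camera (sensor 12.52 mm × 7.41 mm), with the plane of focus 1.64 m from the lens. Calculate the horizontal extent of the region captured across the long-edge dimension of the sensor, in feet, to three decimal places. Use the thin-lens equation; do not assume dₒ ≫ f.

6.083 ft

dₒ: 1.64 m = 1640 mm.
Similar triangles through the lens centre give W/dₒ = w/dᵢ; with 1/f = 1/dₒ + 1/dᵢ this gives W = w·(dₒ − f)/f.
W = 12.52 mm × (1640 − 11) / 11 = 12.52 × 148.0909 ≈ 1854.098 mm = 1854.098/304.8 ft = 6.083 ft.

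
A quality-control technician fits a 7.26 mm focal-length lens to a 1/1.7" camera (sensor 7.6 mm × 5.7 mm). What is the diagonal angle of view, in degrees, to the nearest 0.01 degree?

66.39°

Sensor diagonal = √(7.6² + 5.7²) = √90.2500 ≈ 9.5000 mm.
Angle of view α = 2·arctan(d/2f) with d = 9.5000 mm and f = 7.26 mm.
d/2f = 0.65427; arctan(0.65427) ≈ 33.1955°, so α ≈ 66.3910°.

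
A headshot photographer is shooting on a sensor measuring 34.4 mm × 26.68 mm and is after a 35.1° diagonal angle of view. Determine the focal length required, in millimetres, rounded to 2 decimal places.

68.83 mm

Sensor diagonal = √(34.4² + 26.68²) = √1895.1824 ≈ 43.5337 mm.
From α = 2·arctan(d/2f) we get f = d / (2·tan(α/2)).
With d = 43.5337 mm and α/2 = 17.55°, tan(α/2) ≈ 0.31626, so f ≈ 43.5337 / 0.63252 ≈ 68.8261 mm.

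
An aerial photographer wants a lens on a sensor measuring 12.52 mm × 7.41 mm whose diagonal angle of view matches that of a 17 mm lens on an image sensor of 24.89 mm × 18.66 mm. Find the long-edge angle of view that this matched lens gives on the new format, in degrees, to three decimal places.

76.432°

Sensor diagonal = √(24.89² + 18.66²) = √967.7077 ≈ 31.1080 mm.
Sensor diagonal = √(12.52² + 7.41²) = √211.6585 ≈ 14.5485 mm.
Equal diagonal AOV ⇒ f₂ = f₁ · 14.5485/31.1080 = 17 × 0.46768 ≈ 7.9505 mm.
Long-edge AOV on the new format = 2·arctan(12.52 / (2 × 7.9505)) = 2·arctan(0.78737) ≈ 76.4318°.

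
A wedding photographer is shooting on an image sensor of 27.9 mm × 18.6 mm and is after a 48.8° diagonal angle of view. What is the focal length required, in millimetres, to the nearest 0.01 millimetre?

36.96 mm

Sensor diagonal = √(27.9² + 18.6²) = √1124.3700 ≈ 33.5316 mm.
From α = 2·arctan(d/2f) we get f = d / (2·tan(α/2)).
With d = 33.5316 mm and α/2 = 24.4°, tan(α/2) ≈ 0.45362, so f ≈ 33.5316 / 0.90724 ≈ 36.9600 mm.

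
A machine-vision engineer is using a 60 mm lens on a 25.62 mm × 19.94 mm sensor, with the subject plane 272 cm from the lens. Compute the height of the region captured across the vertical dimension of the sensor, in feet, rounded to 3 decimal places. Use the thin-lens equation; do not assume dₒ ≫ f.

dₒ: 272 cm = 2720 mm.
Similar triangles through the lens centre give W/dₒ = h/dᵢ; with 1/f = 1/dₒ + 1/dᵢ this gives W = h·(dₒ − f)/f.
W = 19.94 mm × (2720 − 60) / 60 = 19.94 × 44.3333 ≈ 884.007 mm = 884.007/304.8 ft = 2.90028 ft.

2.900 ft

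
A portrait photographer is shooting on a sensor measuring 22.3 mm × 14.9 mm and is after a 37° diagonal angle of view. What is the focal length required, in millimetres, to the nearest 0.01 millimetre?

40.08 mm

Sensor diagonal = √(22.3² + 14.9²) = √719.3000 ≈ 26.8198 mm.
From α = 2·arctan(d/2f) we get f = d / (2·tan(α/2)).
With d = 26.8198 mm and α/2 = 18.5°, tan(α/2) ≈ 0.33460, so f ≈ 26.8198 / 0.66919 ≈ 40.0779 mm.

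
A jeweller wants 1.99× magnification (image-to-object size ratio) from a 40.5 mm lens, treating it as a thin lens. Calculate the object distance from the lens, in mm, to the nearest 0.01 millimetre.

With m = dᵢ/dₒ and 1/f = 1/dₒ + 1/dᵢ, substituting dᵢ = m·dₒ gives 1/f = (1 + 1/m)/dₒ, hence dₒ = f·(1 + 1/m).
dₒ = 40.5 × (1 + 1/1.99) = 40.5 × 1.50251 ≈ 60.852 mm.

60.85 mm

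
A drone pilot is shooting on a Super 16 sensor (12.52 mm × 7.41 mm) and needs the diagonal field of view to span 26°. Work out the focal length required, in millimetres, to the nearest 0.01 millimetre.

31.51 mm

Sensor diagonal = √(12.52² + 7.41²) = √211.6585 ≈ 14.5485 mm.
From α = 2·arctan(d/2f) we get f = d / (2·tan(α/2)).
With d = 14.5485 mm and α/2 = 13°, tan(α/2) ≈ 0.23087, so f ≈ 14.5485 / 0.46174 ≈ 31.5082 mm.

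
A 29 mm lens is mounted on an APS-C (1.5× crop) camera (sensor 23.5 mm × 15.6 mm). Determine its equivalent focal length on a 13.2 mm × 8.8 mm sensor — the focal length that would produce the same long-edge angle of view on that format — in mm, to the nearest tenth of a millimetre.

16.3 mm

Equal angle of view means equal width/f ratio, so f₂ = f₁ · (width₂/width₁) = 29 × 13.2/23.5.
f₂ = 29 × 0.56170 ≈ 16.289 mm.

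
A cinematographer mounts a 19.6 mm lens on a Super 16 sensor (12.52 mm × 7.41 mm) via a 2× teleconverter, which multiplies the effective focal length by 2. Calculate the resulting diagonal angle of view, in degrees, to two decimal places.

Effective focal length f = 19.6 × 2 = 39.2 mm.
Sensor diagonal = √(12.52² + 7.41²) = √211.6585 ≈ 14.5485 mm.
α = 2·arctan(14.548 / (2 × 39.2)) = 2·arctan(0.18557) ≈ 21.0253°.

21.03°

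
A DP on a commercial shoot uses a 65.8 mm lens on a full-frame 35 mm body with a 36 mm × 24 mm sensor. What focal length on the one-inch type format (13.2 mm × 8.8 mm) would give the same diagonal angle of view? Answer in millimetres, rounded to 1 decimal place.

Sensor diagonal = √(36² + 24²) = √1872.0000 ≈ 43.2666 mm.
Sensor diagonal = √(13.2² + 8.8²) = √251.6800 ≈ 15.8644 mm.
Equal angle of view means equal diagonal/f ratio, so f₂ = f₁ · (diagonal₂/diagonal₁) = 65.8 × 15.8644/43.2666.
f₂ = 65.8 × 0.36667 ≈ 24.127 mm.

24.1 mm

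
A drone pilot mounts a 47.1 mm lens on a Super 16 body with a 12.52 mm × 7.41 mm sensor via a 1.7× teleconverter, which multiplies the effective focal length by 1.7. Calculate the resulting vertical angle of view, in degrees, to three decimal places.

5.299°

Effective focal length f = 47.1 × 1.7 = 80.07 mm.
α = 2·arctan(7.41 / (2 × 80.07)) = 2·arctan(0.04627) ≈ 5.2986°.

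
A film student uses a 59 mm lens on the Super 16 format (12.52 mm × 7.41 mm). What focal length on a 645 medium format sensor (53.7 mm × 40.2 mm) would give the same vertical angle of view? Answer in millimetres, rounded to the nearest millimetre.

320 mm

Equal angle of view means equal height/f ratio, so f₂ = f₁ · (height₂/height₁) = 59 × 40.2/7.41.
f₂ = 59 × 5.42510 ≈ 320.081 mm.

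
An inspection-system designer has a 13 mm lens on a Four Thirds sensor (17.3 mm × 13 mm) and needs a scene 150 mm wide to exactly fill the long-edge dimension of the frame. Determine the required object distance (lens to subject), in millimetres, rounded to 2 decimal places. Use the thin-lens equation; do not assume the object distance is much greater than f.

Magnification m = w/W = dᵢ/dₒ; combined with 1/f = 1/dₒ + 1/dᵢ this gives dₒ = f·(1 + W/w).
dₒ = 13 mm × (1 + 150/17.3) = 13 × 9.6705 ≈ 125.717 mm.

125.72 mm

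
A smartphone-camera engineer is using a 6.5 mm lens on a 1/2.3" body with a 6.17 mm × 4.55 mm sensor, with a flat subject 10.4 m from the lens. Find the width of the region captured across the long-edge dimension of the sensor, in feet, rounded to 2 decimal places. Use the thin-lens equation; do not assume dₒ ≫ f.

32.37 ft

dₒ: 10.4 m = 10400 mm.
Similar triangles through the lens centre give W/dₒ = w/dᵢ; with 1/f = 1/dₒ + 1/dᵢ this gives W = w·(dₒ − f)/f.
W = 6.17 mm × (10400 − 6.5) / 6.5 = 6.17 × 1599.0000 ≈ 9865.830 mm = 9865.830/304.8 ft = 32.3682 ft.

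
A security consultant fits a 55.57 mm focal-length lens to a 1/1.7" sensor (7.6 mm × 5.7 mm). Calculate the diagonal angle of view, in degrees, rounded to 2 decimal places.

9.77°

Sensor diagonal = √(7.6² + 5.7²) = √90.2500 ≈ 9.5000 mm.
Angle of view α = 2·arctan(d/2f) with d = 9.5000 mm and f = 55.57 mm.
d/2f = 0.08548; arctan(0.08548) ≈ 4.8856°, so α ≈ 9.7713°.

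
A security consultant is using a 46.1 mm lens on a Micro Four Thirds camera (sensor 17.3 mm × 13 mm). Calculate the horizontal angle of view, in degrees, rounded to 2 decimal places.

21.25°

Angle of view α = 2·arctan(w/2f) with w = 17.3 mm and f = 46.1 mm.
w/2f = 0.18764; arctan(0.18764) ≈ 10.6272°, so α ≈ 21.2543°.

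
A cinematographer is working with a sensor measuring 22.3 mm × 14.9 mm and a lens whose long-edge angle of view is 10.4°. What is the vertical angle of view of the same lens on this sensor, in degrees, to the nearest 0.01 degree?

6.96°

From the long-edge AOV: f = 22.3 / (2·tan(5.2°)) = 22.3 / 0.18201 ≈ 122.5179 mm.
Vertical AOV = 2·arctan(14.9 / (2 × 122.5179)) = 2·arctan(0.06081) ≈ 6.9595°.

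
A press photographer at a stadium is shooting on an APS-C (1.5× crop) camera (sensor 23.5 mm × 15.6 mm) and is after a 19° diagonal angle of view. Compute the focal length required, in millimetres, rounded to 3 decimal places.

84.278 mm

Sensor diagonal = √(23.5² + 15.6²) = √795.6100 ≈ 28.2066 mm.
From α = 2·arctan(d/2f) we get f = d / (2·tan(α/2)).
With d = 28.2066 mm and α/2 = 9.5°, tan(α/2) ≈ 0.16734, so f ≈ 28.2066 / 0.33469 ≈ 84.2779 mm.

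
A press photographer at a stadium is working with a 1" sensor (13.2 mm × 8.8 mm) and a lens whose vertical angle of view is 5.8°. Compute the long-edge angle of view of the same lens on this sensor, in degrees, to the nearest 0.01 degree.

From the vertical AOV: f = 8.8 / (2·tan(2.9°)) = 8.8 / 0.10132 ≈ 86.8573 mm.
Long-edge AOV = 2·arctan(13.2 / (2 × 86.8573)) = 2·arctan(0.07599) ≈ 8.6907°.

8.69°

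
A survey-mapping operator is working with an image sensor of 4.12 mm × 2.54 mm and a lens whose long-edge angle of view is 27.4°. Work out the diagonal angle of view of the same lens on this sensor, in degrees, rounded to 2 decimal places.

31.96°

From the long-edge AOV: f = 4.12 / (2·tan(13.7°)) = 4.12 / 0.48755 ≈ 8.4505 mm.
Sensor diagonal = √(4.12² + 2.54²) = √23.4260 ≈ 4.8400 mm.
Diagonal AOV = 2·arctan(4.8400 / (2 × 8.4505)) = 2·arctan(0.28638) ≈ 31.9610°.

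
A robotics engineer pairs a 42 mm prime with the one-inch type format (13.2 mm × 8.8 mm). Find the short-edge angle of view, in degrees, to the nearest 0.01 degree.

11.96°

Angle of view α = 2·arctan(h/2f) with h = 8.8 mm and f = 42 mm.
h/2f = 0.10476; arctan(0.10476) ≈ 5.9806°, so α ≈ 11.9612°.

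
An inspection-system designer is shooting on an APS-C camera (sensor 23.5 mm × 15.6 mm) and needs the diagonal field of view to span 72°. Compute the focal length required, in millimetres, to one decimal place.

Sensor diagonal = √(23.5² + 15.6²) = √795.6100 ≈ 28.2066 mm.
From α = 2·arctan(d/2f) we get f = d / (2·tan(α/2)).
With d = 28.2066 mm and α/2 = 36°, tan(α/2) ≈ 0.72654, so f ≈ 28.2066 / 1.45309 ≈ 19.4115 mm.

19.4 mm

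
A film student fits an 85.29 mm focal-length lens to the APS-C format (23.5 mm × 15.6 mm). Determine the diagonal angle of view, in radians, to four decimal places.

0.3277 rad

Sensor diagonal = √(23.5² + 15.6²) = √795.6100 ≈ 28.2066 mm.
Angle of view α = 2·arctan(d/2f) with d = 28.2066 mm and f = 85.29 mm.
d/2f = 0.16536; arctan(0.16536) ≈ 0.1639 rad, so α ≈ 0.3277 rad.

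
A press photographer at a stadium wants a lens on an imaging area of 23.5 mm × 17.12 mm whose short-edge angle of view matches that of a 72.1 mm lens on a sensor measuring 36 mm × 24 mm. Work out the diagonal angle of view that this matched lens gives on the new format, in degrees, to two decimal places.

31.57°

Equal short-edge AOV ⇒ f₂ = f₁ · 17.12/24 = 72.1 × 0.71333 ≈ 51.4313 mm.
Sensor diagonal = √(23.5² + 17.12²) = √845.3444 ≈ 29.0748 mm.
Diagonal AOV on the new format = 2·arctan(29.0748 / (2 × 51.4313)) = 2·arctan(0.28266) ≈ 31.5666°.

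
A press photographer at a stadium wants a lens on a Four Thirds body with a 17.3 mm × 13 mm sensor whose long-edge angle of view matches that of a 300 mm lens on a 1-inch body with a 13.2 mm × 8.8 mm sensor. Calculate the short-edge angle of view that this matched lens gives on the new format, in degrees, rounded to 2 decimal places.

Equal long-edge AOV ⇒ f₂ = f₁ · 17.3/13.2 = 300 × 1.31061 ≈ 393.1818 mm.
Short-edge AOV on the new format = 2·arctan(13 / (2 × 393.1818)) = 2·arctan(0.01653) ≈ 1.8942°.

1.89°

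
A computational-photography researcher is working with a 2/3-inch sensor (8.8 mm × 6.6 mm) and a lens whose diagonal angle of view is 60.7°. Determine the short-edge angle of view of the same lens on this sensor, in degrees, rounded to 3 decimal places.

Sensor diagonal = √(8.8² + 6.6²) = √121.0000 ≈ 11.0000 mm.
From the diagonal AOV: f = 11.0000 / (2·tan(30.35°)) = 11.0000 / 1.17105 ≈ 9.3933 mm.
Short-edge AOV = 2·arctan(6.6 / (2 × 9.3933)) = 2·arctan(0.35131) ≈ 38.7142°.

38.714°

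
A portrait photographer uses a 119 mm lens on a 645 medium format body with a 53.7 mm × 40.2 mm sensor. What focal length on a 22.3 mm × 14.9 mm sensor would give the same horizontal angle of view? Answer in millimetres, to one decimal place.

49.4 mm

Equal angle of view means equal width/f ratio, so f₂ = f₁ · (width₂/width₁) = 119 × 22.3/53.7.
f₂ = 119 × 0.41527 ≈ 49.417 mm.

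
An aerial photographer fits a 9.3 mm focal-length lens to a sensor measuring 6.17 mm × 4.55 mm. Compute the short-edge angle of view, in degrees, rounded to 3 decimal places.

Angle of view α = 2·arctan(h/2f) with h = 4.55 mm and f = 9.3 mm.
h/2f = 0.24462; arctan(0.24462) ≈ 13.7460°, so α ≈ 27.4919°.

27.492°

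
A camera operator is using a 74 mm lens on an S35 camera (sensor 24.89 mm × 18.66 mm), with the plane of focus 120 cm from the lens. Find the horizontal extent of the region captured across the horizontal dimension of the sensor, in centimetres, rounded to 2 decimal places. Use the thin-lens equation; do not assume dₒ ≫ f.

dₒ: 120 cm = 1200 mm.
Similar triangles through the lens centre give W/dₒ = w/dᵢ; with 1/f = 1/dₒ + 1/dᵢ this gives W = w·(dₒ − f)/f.
W = 24.89 mm × (1200 − 74) / 74 = 24.89 × 15.2162 ≈ 378.732 mm = 37.8732 cm.

37.87 cm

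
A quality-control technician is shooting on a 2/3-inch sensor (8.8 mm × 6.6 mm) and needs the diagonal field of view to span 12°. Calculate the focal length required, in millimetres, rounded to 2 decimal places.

52.33 mm

Sensor diagonal = √(8.8² + 6.6²) = √121.0000 ≈ 11.0000 mm.
From α = 2·arctan(d/2f) we get f = d / (2·tan(α/2)).
With d = 11.0000 mm and α/2 = 6°, tan(α/2) ≈ 0.10510, so f ≈ 11.0000 / 0.21021 ≈ 52.3290 mm.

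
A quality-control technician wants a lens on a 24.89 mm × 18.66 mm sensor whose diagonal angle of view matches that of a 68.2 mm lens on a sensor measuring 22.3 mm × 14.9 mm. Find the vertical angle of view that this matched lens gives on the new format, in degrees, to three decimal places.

13.453°

Sensor diagonal = √(22.3² + 14.9²) = √719.3000 ≈ 26.8198 mm.
Sensor diagonal = √(24.89² + 18.66²) = √967.7077 ≈ 31.1080 mm.
Equal diagonal AOV ⇒ f₂ = f₁ · 31.1080/26.8198 = 68.2 × 1.15989 ≈ 79.1045 mm.
Vertical AOV on the new format = 2·arctan(18.66 / (2 × 79.1045)) = 2·arctan(0.11795) ≈ 13.4534°.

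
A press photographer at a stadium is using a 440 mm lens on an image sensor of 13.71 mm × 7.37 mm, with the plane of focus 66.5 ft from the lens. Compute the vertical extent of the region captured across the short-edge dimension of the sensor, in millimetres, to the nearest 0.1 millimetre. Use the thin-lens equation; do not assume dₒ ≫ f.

dₒ: 66.5 ft × 304.8 mm/ft = 20269.20 mm.
Similar triangles through the lens centre give W/dₒ = h/dᵢ; with 1/f = 1/dₒ + 1/dᵢ this gives W = h·(dₒ − f)/f.
W = 7.37 mm × (20269.2 − 440) / 440 = 7.37 × 45.0664 ≈ 332.139 mm.

332.1 mm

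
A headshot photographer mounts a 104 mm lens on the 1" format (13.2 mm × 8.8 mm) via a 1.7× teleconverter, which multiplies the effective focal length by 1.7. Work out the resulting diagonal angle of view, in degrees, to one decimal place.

Effective focal length f = 104 × 1.7 = 176.8 mm.
Sensor diagonal = √(13.2² + 8.8²) = √251.6800 ≈ 15.8644 mm.
α = 2·arctan(15.864 / (2 × 176.8)) = 2·arctan(0.04487) ≈ 5.1378°.

5.1°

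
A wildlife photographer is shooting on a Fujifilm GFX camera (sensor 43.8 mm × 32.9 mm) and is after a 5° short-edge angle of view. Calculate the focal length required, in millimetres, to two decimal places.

376.77 mm

From α = 2·arctan(h/2f) we get f = h / (2·tan(α/2)).
With h = 32.9 mm and α/2 = 2.5°, tan(α/2) ≈ 0.04366, so f ≈ 32.9 / 0.08732 ≈ 376.7669 mm.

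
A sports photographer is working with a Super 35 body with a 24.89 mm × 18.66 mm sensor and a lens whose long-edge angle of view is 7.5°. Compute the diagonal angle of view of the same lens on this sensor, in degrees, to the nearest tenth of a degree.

From the long-edge AOV: f = 24.89 / (2·tan(3.75°)) = 24.89 / 0.13109 ≈ 189.8740 mm.
Sensor diagonal = √(24.89² + 18.66²) = √967.7077 ≈ 31.1080 mm.
Diagonal AOV = 2·arctan(31.1080 / (2 × 189.8740)) = 2·arctan(0.08192) ≈ 9.3661°.

9.4°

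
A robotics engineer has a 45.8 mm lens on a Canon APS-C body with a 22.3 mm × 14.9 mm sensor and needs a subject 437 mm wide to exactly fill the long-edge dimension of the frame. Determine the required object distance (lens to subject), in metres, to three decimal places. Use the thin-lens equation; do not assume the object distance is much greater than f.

0.943 m

Magnification m = w/W = dᵢ/dₒ; combined with 1/f = 1/dₒ + 1/dᵢ this gives dₒ = f·(1 + W/w).
dₒ = 45.8 mm × (1 + 437/22.3) = 45.8 × 20.5964 ≈ 943.316 mm = 0.943316 m.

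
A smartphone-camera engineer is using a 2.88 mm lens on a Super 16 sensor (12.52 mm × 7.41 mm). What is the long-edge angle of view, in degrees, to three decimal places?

Angle of view α = 2·arctan(w/2f) with w = 12.52 mm and f = 2.88 mm.
w/2f = 2.17361; arctan(2.17361) ≈ 65.2945°, so α ≈ 130.5891°.

130.589°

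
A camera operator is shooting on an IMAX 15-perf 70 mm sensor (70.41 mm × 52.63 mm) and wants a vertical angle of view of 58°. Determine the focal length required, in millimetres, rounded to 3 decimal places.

From α = 2·arctan(h/2f) we get f = h / (2·tan(α/2)).
With h = 52.63 mm and α/2 = 29°, tan(α/2) ≈ 0.55431, so f ≈ 52.63 / 1.10862 ≈ 47.4735 mm.

47.474 mm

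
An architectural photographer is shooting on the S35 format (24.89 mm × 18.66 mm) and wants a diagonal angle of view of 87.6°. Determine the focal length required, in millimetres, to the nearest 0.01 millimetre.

16.22 mm

Sensor diagonal = √(24.89² + 18.66²) = √967.7077 ≈ 31.1080 mm.
From α = 2·arctan(d/2f) we get f = d / (2·tan(α/2)).
With d = 31.1080 mm and α/2 = 43.8°, tan(α/2) ≈ 0.95897, so f ≈ 31.1080 / 1.91793 ≈ 16.2196 mm.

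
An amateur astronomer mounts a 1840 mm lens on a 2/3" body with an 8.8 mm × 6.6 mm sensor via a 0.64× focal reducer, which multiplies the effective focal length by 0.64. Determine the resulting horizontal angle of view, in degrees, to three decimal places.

0.428°

Effective focal length f = 1840 × 0.64 = 1177.6 mm.
α = 2·arctan(8.8 / (2 × 1177.6)) = 2·arctan(0.00374) ≈ 0.4282°.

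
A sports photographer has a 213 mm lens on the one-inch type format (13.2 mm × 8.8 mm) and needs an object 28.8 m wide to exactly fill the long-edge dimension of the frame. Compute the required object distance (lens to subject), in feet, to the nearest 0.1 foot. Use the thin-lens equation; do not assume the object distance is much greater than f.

1525.4 ft

W: 28.8 m = 28800 mm.
Magnification m = w/W = dᵢ/dₒ; combined with 1/f = 1/dₒ + 1/dᵢ this gives dₒ = f·(1 + W/w).
dₒ = 213 mm × (1 + 28800/13.2) = 213 × 2182.8182 ≈ 464940.273 mm = 464940.273/304.8 ft = 1525.39 ft.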